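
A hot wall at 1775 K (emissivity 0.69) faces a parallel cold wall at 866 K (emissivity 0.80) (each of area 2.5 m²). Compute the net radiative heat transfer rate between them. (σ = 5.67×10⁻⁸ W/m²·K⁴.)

Q ≈ 7.81×10^5 W

For two large parallel gray plates, q = σ(T₁⁴ − T₂⁴) / (1/ε₁ + 1/ε₂ − 1).
1/ε₁ + 1/ε₂ − 1 = 1/0.69 + 1/0.80 − 1 = 1.699.
T₁⁴ − T₂⁴ = 9.93×10^12 − 5.62×10^11 = 9.36×10^12 K⁴.
q = 5.67×10⁻⁸ × 9.36×10^12 / 1.699 = 3.12×10^5 W/m².
Q = q·A = 3.12×10^5 × 2.5 = 7.81×10^5 W.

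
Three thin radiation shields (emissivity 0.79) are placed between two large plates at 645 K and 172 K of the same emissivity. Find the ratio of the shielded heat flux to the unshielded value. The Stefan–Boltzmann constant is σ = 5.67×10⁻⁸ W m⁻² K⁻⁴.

With N identical shields there are N+1 = 4 gaps in series, each with the same radiative resistance, so the flux falls to 1/(N+1) of its unshielded value.

ratio ≈ 0.250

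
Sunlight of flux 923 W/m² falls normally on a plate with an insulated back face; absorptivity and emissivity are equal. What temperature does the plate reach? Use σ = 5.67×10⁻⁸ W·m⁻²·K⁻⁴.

T ≈ 357 K

Absorbed flux αS = emitted flux εσT⁴ (one radiating face); with α = ε, T = (S/σ)^(1/4).
T = (923 / 5.67×10⁻⁸)^(1/4) = (1.63×10^10)^(1/4).
T = 357 K.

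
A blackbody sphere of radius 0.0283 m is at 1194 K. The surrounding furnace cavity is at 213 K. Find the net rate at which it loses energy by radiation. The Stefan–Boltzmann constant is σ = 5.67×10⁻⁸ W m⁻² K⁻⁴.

Q ≈ 1160 W

A = 4πr² = 4π × (0.0283)² = 0.0101 m².
Q = σA(T⁴ − T_s⁴). T⁴ − T_s⁴ = (1194)⁴ − (213)⁴ = 2.03×10^12 − 2.06×10^9 = 2.03×10^12 K⁴.
Q = 5.67×10⁻⁸ × 0.0101 × 2.03×10^12 = 1160 W.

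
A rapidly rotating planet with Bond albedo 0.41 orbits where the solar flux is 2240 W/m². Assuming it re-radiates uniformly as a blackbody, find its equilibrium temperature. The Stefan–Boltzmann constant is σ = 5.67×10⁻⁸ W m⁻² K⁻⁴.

T ≈ 276 K

Power absorbed = (1−a)S·πR²; power emitted = 4πR²σT⁴. Equating and cancelling πR²:
T = ((1−a)S / 4σ)^(1/4) = (1320 / (4 × 5.67×10⁻⁸))^(1/4) = (5.83×10^9)^(1/4).
T = 276 K.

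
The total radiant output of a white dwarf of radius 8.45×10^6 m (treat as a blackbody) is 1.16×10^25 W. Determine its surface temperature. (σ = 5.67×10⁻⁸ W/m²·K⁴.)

A = 4πr² = 4π × (8.45×10^6)² = 8.97×10^14 m².
From P = σAT⁴, T = (P / σA)^(1/4) = (1.16×10^25 / (5.67×10⁻⁸ × 8.97×10^14))^(1/4).
T = (2.28×10^17)^(1/4) = 21900 K.

T ≈ 21900 K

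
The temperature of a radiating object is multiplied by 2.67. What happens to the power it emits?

factor ≈ 50.8

P ∝ T⁴, so the power scales as (2.67)⁴ = 50.8.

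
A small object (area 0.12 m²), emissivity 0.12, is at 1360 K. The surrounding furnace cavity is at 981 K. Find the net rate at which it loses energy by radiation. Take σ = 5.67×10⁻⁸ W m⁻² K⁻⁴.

Q = εσA(T⁴ − T_s⁴). T⁴ − T_s⁴ = (1360)⁴ − (981)⁴ = 3.42×10^12 − 9.26×10^11 = 2.49×10^12 K⁴.
Q = 0.12 × 5.67×10⁻⁸ × 0.120 × 2.49×10^12 = 2040 W.

Q ≈ 2040 W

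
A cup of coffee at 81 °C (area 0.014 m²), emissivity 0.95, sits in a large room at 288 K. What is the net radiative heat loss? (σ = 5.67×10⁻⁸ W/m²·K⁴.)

Q ≈ 6.65 W

Convert: 81 °C = 354 K.
Q = εσA(T⁴ − T_s⁴). T⁴ − T_s⁴ = (354)⁴ − (288)⁴ = 1.57×10^10 − 6.88×10^9 = 8.82×10^9 K⁴.
Q = 0.95 × 5.67×10⁻⁸ × 0.0140 × 8.82×10^9 = 6.65 W.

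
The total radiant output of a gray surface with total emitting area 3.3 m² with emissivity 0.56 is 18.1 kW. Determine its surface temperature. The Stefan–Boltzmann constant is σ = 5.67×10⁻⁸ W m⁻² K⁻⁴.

T ≈ 645 K

From P = εσAT⁴, T = (P / εσA)^(1/4) = (18100 / (0.56 × 5.67×10⁻⁸ × 3.30))^(1/4).
T = (1.73×10^11)^(1/4) = 645 K.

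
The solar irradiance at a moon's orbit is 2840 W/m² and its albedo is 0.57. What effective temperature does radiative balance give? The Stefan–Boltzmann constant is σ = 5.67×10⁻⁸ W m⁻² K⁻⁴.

T ≈ 271 K

Power absorbed = (1−a)S·πR²; power emitted = 4πR²σT⁴. Equating and cancelling πR²:
T = ((1−a)S / 4σ)^(1/4) = (1220 / (4 × 5.67×10⁻⁸))^(1/4) = (5.38×10^9)^(1/4).
T = 271 K.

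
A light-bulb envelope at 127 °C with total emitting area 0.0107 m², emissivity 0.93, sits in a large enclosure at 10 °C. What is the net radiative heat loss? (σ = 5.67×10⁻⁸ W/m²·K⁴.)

Q ≈ 10.8 W

Convert: 127 °C = 400 K; 10 °C = 283 K.
Q = εσA(T⁴ − T_s⁴). T⁴ − T_s⁴ = (400)⁴ − (283)⁴ = 2.56×10^10 − 6.41×10^9 = 1.92×10^10 K⁴.
Q = 0.93 × 5.67×10⁻⁸ × 0.0107 × 1.92×10^10 = 10.8 W.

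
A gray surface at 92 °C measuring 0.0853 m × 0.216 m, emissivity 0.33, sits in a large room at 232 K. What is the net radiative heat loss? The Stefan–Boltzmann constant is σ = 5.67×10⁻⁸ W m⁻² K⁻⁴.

A = 0.0853 × 0.216 = 0.0184 m².
Convert: 92 °C = 365 K.
Q = εσA(T⁴ − T_s⁴). T⁴ − T_s⁴ = (365)⁴ − (232)⁴ = 1.77×10^10 − 2.90×10^9 = 1.49×10^10 K⁴.
Q = 0.33 × 5.67×10⁻⁸ × 0.0184 × 1.49×10^10 = 5.12 W.

Q ≈ 5.12 W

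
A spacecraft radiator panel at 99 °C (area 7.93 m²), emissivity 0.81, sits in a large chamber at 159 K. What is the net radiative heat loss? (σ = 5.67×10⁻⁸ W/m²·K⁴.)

Q ≈ 6740 W

Convert: 99 °C = 372 K.
Q = εσA(T⁴ − T_s⁴). T⁴ − T_s⁴ = (372)⁴ − (159)⁴ = 1.92×10^10 − 6.39×10^8 = 1.85×10^10 K⁴.
Q = 0.81 × 5.67×10⁻⁸ × 7.93 × 1.85×10^10 = 6740 W.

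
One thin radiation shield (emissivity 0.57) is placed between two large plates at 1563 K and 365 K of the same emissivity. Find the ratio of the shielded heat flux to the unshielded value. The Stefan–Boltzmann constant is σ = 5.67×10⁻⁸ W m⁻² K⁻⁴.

ratio ≈ 0.500

With N identical shields there are N+1 = 2 gaps in series, each with the same radiative resistance, so the flux falls to 1/(N+1) of its unshielded value.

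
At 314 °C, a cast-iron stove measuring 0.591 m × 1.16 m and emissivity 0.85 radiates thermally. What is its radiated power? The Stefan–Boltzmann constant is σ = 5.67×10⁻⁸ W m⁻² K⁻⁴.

A = 0.591 × 1.16 = 0.686 m².
314 °C = 587 K.
Stefan–Boltzmann: P = εσAT⁴ = 0.85 × 5.67×10⁻⁸ × 0.686 × (587)⁴ = 0.85 × 5.67×10⁻⁸ × 0.686 × 1.19×10^11.
P = 3920 W.

P ≈ 3920 W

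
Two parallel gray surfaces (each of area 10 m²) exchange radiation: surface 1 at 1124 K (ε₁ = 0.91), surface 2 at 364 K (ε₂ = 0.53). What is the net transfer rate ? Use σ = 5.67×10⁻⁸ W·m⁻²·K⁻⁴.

For two large parallel gray plates, q = σ(T₁⁴ − T₂⁴) / (1/ε₁ + 1/ε₂ − 1).
1/ε₁ + 1/ε₂ − 1 = 1/0.91 + 1/0.53 − 1 = 1.986.
T₁⁴ − T₂⁴ = 1.60×10^12 − 1.76×10^10 = 1.58×10^12 K⁴.
q = 5.67×10⁻⁸ × 1.58×10^12 / 1.986 = 45100 W/m².
Q = q·A = 45100 × 10 = 4.51×10^5 W.

Q ≈ 4.51×10^5 W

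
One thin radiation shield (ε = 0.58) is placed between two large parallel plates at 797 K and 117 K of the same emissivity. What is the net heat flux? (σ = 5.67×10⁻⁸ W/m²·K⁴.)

q ≈ 4670 W/m²

Each of the 2 gaps contributes resistance (2/ε − 1) = 2/0.58 − 1 = 2.448; total = 4.897.
q = σ(T₁⁴ − T₂⁴) / 4.897 = 5.67×10⁻⁸ × 4.03×10^11 / 4.897 = 4670 W/m².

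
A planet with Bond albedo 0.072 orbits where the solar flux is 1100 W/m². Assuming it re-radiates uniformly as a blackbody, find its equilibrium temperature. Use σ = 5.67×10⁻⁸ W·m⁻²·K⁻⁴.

Power absorbed = (1−a)S·πR²; power emitted = 4πR²σT⁴. Equating and cancelling πR²:
T = ((1−a)S / 4σ)^(1/4) = (1020 / (4 × 5.67×10⁻⁸))^(1/4) = (4.50×10^9)^(1/4).
T = 259 K.

T ≈ 259 K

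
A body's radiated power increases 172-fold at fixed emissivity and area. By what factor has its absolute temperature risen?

P ∝ T⁴ ⇒ T ∝ P^(1/4), so T scales by (172)^(1/4) = 3.62.

factor ≈ 3.62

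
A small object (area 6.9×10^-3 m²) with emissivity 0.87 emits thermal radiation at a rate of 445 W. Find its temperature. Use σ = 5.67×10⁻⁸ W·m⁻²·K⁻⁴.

From P = εσAT⁴, T = (P / εσA)^(1/4) = (445 / (0.87 × 5.67×10⁻⁸ × 6.90×10^-3))^(1/4).
T = (1.31×10^12)^(1/4) = 1070 K.

T ≈ 1070 K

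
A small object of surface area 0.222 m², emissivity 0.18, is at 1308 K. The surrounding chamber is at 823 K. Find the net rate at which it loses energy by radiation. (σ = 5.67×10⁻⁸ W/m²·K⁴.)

Q ≈ 5590 W

Q = εσA(T⁴ − T_s⁴). T⁴ − T_s⁴ = (1308)⁴ − (823)⁴ = 2.93×10^12 − 4.59×10^11 = 2.47×10^12 K⁴.
Q = 0.18 × 5.67×10⁻⁸ × 0.222 × 2.47×10^12 = 5590 W.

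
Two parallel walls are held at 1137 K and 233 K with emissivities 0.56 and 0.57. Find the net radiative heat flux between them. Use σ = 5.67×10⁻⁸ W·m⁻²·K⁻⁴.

q ≈ 37200 W/m²

For two large parallel gray plates, q = σ(T₁⁴ − T₂⁴) / (1/ε₁ + 1/ε₂ − 1).
1/ε₁ + 1/ε₂ − 1 = 1/0.56 + 1/0.57 − 1 = 2.540.
T₁⁴ − T₂⁴ = 1.67×10^12 − 2.95×10^9 = 1.67×10^12 K⁴.
q = 5.67×10⁻⁸ × 1.67×10^12 / 2.540 = 37200 W/m².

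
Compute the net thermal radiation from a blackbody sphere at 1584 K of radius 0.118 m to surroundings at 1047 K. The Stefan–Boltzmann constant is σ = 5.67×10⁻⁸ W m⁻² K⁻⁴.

Q ≈ 50500 W

A = 4πr² = 4π × (0.118)² = 0.175 m².
Q = σA(T⁴ − T_s⁴). T⁴ − T_s⁴ = (1584)⁴ − (1047)⁴ = 6.30×10^12 − 1.20×10^12 = 5.09×10^12 K⁴.
Q = 5.67×10⁻⁸ × 0.175 × 5.09×10^12 = 50500 W.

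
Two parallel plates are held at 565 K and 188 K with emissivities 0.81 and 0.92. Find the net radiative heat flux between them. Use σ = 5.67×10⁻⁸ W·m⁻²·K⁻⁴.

q ≈ 4320 W/m²

For two large parallel gray plates, q = σ(T₁⁴ − T₂⁴) / (1/ε₁ + 1/ε₂ − 1).
1/ε₁ + 1/ε₂ − 1 = 1/0.81 + 1/0.92 − 1 = 1.322.
T₁⁴ − T₂⁴ = 1.02×10^11 − 1.25×10^9 = 1.01×10^11 K⁴.
q = 5.67×10⁻⁸ × 1.01×10^11 / 1.322 = 4320 W/m².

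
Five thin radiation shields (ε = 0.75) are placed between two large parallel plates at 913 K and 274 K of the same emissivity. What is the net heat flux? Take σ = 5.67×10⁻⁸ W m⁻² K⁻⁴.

q ≈ 3910 W/m²

Each of the 6 gaps contributes resistance (2/ε − 1) = 2/0.75 − 1 = 1.667; total = 10.00.
q = σ(T₁⁴ − T₂⁴) / 10.00 = 5.67×10⁻⁸ × 6.89×10^11 / 10.00 = 3910 W/m².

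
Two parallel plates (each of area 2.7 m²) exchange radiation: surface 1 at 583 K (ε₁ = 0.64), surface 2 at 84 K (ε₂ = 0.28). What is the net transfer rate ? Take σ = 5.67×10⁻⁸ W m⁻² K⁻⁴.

For two large parallel gray plates, q = σ(T₁⁴ − T₂⁴) / (1/ε₁ + 1/ε₂ − 1).
1/ε₁ + 1/ε₂ − 1 = 1/0.64 + 1/0.28 − 1 = 4.134.
T₁⁴ − T₂⁴ = 1.16×10^11 − 4.98×10^7 = 1.15×10^11 K⁴.
q = 5.67×10⁻⁸ × 1.15×10^11 / 4.134 = 1580 W/m².
Q = q·A = 1580 × 2.7 = 4280 W.

Q ≈ 4280 W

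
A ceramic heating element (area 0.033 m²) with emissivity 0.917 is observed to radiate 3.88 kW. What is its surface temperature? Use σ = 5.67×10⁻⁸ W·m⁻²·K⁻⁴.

From P = εσAT⁴, T = (P / εσA)^(1/4) = (3880 / (0.917 × 5.67×10⁻⁸ × 0.0330))^(1/4).
T = (2.26×10^12)^(1/4) = 1230 K.

T ≈ 1230 K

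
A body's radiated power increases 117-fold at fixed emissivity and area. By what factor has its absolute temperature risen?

factor ≈ 3.29

P ∝ T⁴ ⇒ T ∝ P^(1/4), so T scales by (117)^(1/4) = 3.29.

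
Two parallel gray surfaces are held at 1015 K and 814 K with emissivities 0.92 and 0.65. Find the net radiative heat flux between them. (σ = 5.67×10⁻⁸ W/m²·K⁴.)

For two large parallel gray plates, q = σ(T₁⁴ − T₂⁴) / (1/ε₁ + 1/ε₂ − 1).
1/ε₁ + 1/ε₂ − 1 = 1/0.92 + 1/0.65 − 1 = 1.625.
T₁⁴ − T₂⁴ = 1.06×10^12 − 4.39×10^11 = 6.22×10^11 K⁴.
q = 5.67×10⁻⁸ × 6.22×10^11 / 1.625 = 21700 W/m².

q ≈ 21700 W/m²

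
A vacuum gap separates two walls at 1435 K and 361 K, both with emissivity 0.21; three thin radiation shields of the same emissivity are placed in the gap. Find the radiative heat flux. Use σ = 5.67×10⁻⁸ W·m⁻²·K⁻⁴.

Each of the 4 gaps contributes resistance (2/ε − 1) = 2/0.21 − 1 = 8.524; total = 34.10.
q = σ(T₁⁴ − T₂⁴) / 34.10 = 5.67×10⁻⁸ × 4.22×10^12 / 34.10 = 7020 W/m².

q ≈ 7020 W/m²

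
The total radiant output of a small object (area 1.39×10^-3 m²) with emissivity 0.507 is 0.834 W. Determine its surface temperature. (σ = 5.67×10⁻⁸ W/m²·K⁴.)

From P = εσAT⁴, T = (P / εσA)^(1/4) = (0.834 / (0.507 × 5.67×10⁻⁸ × 1.39×10^-3))^(1/4).
T = (2.09×10^10)^(1/4) = 380 K.

T ≈ 380 K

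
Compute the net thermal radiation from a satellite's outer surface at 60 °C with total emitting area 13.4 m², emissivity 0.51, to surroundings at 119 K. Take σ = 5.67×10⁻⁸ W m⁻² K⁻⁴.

Convert: 60 °C = 333 K.
Q = εσA(T⁴ − T_s⁴). T⁴ − T_s⁴ = (333)⁴ − (119)⁴ = 1.23×10^10 − 2.01×10^8 = 1.21×10^10 K⁴.
Q = 0.51 × 5.67×10⁻⁸ × 13.4 × 1.21×10^10 = 4690 W.

Q ≈ 4690 W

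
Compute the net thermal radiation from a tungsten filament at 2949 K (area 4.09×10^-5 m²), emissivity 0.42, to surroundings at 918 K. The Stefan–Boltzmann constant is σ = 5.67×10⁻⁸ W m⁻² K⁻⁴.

Q = εσA(T⁴ − T_s⁴). T⁴ − T_s⁴ = (2949)⁴ − (918)⁴ = 7.56×10^13 − 7.10×10^11 = 7.49×10^13 K⁴.
Q = 0.42 × 5.67×10⁻⁸ × 4.09×10^-5 × 7.49×10^13 = 73.0 W.

Q ≈ 73.0 W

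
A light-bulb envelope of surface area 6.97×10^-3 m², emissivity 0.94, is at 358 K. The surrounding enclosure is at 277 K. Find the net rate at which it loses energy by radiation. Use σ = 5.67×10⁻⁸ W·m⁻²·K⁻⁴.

Q = εσA(T⁴ − T_s⁴). T⁴ − T_s⁴ = (358)⁴ − (277)⁴ = 1.64×10^10 − 5.89×10^9 = 1.05×10^10 K⁴.
Q = 0.94 × 5.67×10⁻⁸ × 6.97×10^-3 × 1.05×10^10 = 3.91 W.

Q ≈ 3.91 W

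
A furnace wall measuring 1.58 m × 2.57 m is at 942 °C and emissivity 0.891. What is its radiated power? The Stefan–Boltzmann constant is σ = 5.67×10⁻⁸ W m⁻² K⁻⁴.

A = 1.58 × 2.57 = 4.06 m².
942 °C = 1215 K.
P = εσAT⁴ = 0.891 × 5.67×10⁻⁸ × 4.06 × (1215)⁴ = 0.891 × 5.67×10⁻⁸ × 4.06 × 2.18×10^12.
P = 4.47×10^5 W.

P ≈ 4.47×10^5 W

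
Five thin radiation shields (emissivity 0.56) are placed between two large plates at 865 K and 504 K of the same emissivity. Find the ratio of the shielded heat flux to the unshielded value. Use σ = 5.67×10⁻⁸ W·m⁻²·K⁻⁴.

ratio ≈ 0.167

With N identical shields there are N+1 = 6 gaps in series, each with the same radiative resistance, so the flux falls to 1/(N+1) of its unshielded value.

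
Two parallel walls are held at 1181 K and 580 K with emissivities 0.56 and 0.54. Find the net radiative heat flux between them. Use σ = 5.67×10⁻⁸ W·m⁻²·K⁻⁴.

q ≈ 39400 W/m²

For two large parallel gray plates, q = σ(T₁⁴ − T₂⁴) / (1/ε₁ + 1/ε₂ − 1).
1/ε₁ + 1/ε₂ − 1 = 1/0.56 + 1/0.54 − 1 = 2.638.
T₁⁴ − T₂⁴ = 1.95×10^12 − 1.13×10^11 = 1.83×10^12 K⁴.
q = 5.67×10⁻⁸ × 1.83×10^12 / 2.638 = 39400 W/m².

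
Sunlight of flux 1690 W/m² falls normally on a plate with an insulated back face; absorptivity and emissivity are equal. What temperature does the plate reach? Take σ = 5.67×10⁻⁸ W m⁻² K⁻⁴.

Absorbed flux αS = emitted flux εσT⁴ (one radiating face); with α = ε, T = (S/σ)^(1/4).
T = (1690 / 5.67×10⁻⁸)^(1/4) = (2.98×10^10)^(1/4).
T = 416 K.

T ≈ 416 K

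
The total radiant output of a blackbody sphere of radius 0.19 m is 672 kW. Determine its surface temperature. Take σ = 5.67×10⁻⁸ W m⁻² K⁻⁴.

T ≈ 2260 K

A = 4πr² = 4π × (0.19)² = 0.454 m².
From P = σAT⁴, T = (P / σA)^(1/4) = (6.72×10^5 / (5.67×10⁻⁸ × 0.454))^(1/4).
T = (2.61×10^13)^(1/4) = 2260 K.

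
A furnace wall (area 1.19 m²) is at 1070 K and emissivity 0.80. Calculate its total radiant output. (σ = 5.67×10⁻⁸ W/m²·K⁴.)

P ≈ 70800 W

Stefan–Boltzmann: P = εσAT⁴ = 0.80 × 5.67×10⁻⁸ × 1.19 × (1070)⁴ = 0.80 × 5.67×10⁻⁸ × 1.19 × 1.31×10^12.
P = 70800 W.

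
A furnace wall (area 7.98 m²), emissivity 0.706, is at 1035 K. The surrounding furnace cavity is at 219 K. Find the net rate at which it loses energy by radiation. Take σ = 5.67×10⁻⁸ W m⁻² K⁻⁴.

Q ≈ 3.66×10^5 W

Q = εσA(T⁴ − T_s⁴). T⁴ − T_s⁴ = (1035)⁴ − (219)⁴ = 1.15×10^12 − 2.30×10^9 = 1.15×10^12 K⁴.
Q = 0.706 × 5.67×10⁻⁸ × 7.98 × 1.15×10^12 = 3.66×10^5 W.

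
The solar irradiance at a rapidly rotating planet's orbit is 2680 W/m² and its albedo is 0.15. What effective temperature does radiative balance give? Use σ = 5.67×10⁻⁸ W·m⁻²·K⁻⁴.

Power absorbed = (1−a)S·πR²; power emitted = 4πR²σT⁴. Equating and cancelling πR²:
T = ((1−a)S / 4σ)^(1/4) = (2280 / (4 × 5.67×10⁻⁸))^(1/4) = (1.00×10^10)^(1/4).
T = 317 K.

T ≈ 317 K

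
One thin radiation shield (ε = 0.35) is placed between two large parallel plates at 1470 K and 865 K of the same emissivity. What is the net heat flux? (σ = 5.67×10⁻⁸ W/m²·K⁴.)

Each of the 2 gaps contributes resistance (2/ε − 1) = 2/0.35 − 1 = 4.714; total = 9.429.
q = σ(T₁⁴ − T₂⁴) / 9.429 = 5.67×10⁻⁸ × 4.11×10^12 / 9.429 = 24700 W/m².

q ≈ 24700 W/m²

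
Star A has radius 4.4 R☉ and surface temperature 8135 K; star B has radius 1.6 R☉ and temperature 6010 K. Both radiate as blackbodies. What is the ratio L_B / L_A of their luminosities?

L_B/L_A ≈ 0.0394

L = 4πR²σT⁴ ∝ R²T⁴, so L_B/L_A = (1.6/4.4)² × (6010/8135)⁴ = 0.132 × 0.298 = 0.0394.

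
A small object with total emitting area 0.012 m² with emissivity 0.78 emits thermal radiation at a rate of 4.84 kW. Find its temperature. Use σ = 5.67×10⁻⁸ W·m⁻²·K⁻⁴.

From P = εσAT⁴, T = (P / εσA)^(1/4) = (4840 / (0.78 × 5.67×10⁻⁸ × 0.0120))^(1/4).
T = (9.12×10^12)^(1/4) = 1740 K.

T ≈ 1740 K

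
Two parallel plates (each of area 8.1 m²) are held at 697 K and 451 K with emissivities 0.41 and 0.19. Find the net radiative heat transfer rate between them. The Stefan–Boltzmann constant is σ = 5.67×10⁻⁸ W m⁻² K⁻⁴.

Q ≈ 13300 W

For two large parallel gray plates, q = σ(T₁⁴ − T₂⁴) / (1/ε₁ + 1/ε₂ − 1).
1/ε₁ + 1/ε₂ − 1 = 1/0.41 + 1/0.19 − 1 = 6.702.
T₁⁴ − T₂⁴ = 2.36×10^11 − 4.14×10^10 = 1.95×10^11 K⁴.
q = 5.67×10⁻⁸ × 1.95×10^11 / 6.702 = 1650 W/m².
Q = q·A = 1650 × 8.1 = 13300 W.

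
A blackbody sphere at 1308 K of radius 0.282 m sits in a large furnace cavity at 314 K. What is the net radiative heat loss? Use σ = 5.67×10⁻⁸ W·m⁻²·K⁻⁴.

A = 4πr² = 4π × (0.282)² = 0.999 m².
Q = σA(T⁴ − T_s⁴). T⁴ − T_s⁴ = (1308)⁴ − (314)⁴ = 2.93×10^12 − 9.72×10^9 = 2.92×10^12 K⁴.
Q = 5.67×10⁻⁸ × 0.999 × 2.92×10^12 = 1.65×10^5 W.

Q ≈ 1.65×10^5 W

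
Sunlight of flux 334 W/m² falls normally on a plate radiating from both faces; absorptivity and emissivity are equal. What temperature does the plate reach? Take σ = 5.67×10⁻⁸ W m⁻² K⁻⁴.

Absorbed flux αS = emitted flux 2εσT⁴ per unit area; with α = ε this gives T = (S/2σ)^(1/4).
T = (334 / (2 × 5.67×10⁻⁸))^(1/4) = (2.95×10^9)^(1/4).
T = 233 K.

T ≈ 233 K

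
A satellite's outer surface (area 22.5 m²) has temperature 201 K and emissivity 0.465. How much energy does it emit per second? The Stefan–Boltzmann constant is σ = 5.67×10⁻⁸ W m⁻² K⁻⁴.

P ≈ 968 W

Stefan–Boltzmann: P = εσAT⁴ = 0.465 × 5.67×10⁻⁸ × 22.5 × (201)⁴ = 0.465 × 5.67×10⁻⁸ × 22.5 × 1.63×10^9.
P = 968 W.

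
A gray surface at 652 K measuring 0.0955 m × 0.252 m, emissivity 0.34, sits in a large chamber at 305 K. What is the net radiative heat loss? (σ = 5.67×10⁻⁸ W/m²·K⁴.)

Q ≈ 79.8 W

A = 0.0955 × 0.252 = 0.0241 m².
Q = εσA(T⁴ − T_s⁴). T⁴ − T_s⁴ = (652)⁴ − (305)⁴ = 1.81×10^11 − 8.65×10^9 = 1.72×10^11 K⁴.
Q = 0.34 × 5.67×10⁻⁸ × 0.0241 × 1.72×10^11 = 79.8 W.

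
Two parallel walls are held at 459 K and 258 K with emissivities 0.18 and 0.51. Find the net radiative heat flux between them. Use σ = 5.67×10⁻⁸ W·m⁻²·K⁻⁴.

q ≈ 348 W/m²

For two large parallel gray plates, q = σ(T₁⁴ − T₂⁴) / (1/ε₁ + 1/ε₂ − 1).
1/ε₁ + 1/ε₂ − 1 = 1/0.18 + 1/0.51 − 1 = 6.516.
T₁⁴ − T₂⁴ = 4.44×10^10 − 4.43×10^9 = 4.00×10^10 K⁴.
q = 5.67×10⁻⁸ × 4.00×10^10 / 6.516 = 348 W/m².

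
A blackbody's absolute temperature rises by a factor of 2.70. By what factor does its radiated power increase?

P ∝ T⁴, so the power scales as (2.70)⁴ = 53.1.

factor ≈ 53.1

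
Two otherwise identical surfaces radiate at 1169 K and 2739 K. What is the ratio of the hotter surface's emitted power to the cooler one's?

ratio ≈ 30.1

P ∝ T⁴, so the ratio is (2739/1169)⁴ = (2.343)⁴ = 30.1.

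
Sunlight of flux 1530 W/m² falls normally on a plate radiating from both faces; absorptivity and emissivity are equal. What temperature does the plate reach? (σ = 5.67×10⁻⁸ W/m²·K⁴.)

Absorbed flux αS = emitted flux 2εσT⁴ per unit area; with α = ε this gives T = (S/2σ)^(1/4).
T = (1530 / (2 × 5.67×10⁻⁸))^(1/4) = (1.35×10^10)^(1/4).
T = 341 K.

T ≈ 341 K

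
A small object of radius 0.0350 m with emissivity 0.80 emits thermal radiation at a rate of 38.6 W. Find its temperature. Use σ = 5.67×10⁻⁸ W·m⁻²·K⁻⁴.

T ≈ 485 K

A = 4πr² = 4π × (0.0350)² = 0.0154 m².
From P = εσAT⁴, T = (P / εσA)^(1/4) = (38.6 / (0.80 × 5.67×10⁻⁸ × 0.0154))^(1/4).
T = (5.53×10^10)^(1/4) = 485 K.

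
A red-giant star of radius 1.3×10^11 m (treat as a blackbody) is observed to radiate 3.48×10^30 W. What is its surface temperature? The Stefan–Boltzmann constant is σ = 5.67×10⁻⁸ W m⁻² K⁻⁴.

T ≈ 4120 K

A = 4πr² = 4π × (1.3×10^11)² = 2.12×10^23 m².
From P = σAT⁴, T = (P / σA)^(1/4) = (3.48×10^30 / (5.67×10⁻⁸ × 2.12×10^23))^(1/4).
T = (2.89×10^14)^(1/4) = 4120 K.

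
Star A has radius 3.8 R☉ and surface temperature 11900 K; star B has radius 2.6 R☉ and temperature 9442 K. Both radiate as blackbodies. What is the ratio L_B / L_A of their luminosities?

L_B/L_A ≈ 0.186

L = 4πR²σT⁴ ∝ R²T⁴, so L_B/L_A = (2.6/3.8)² × (9442/11900)⁴ = 0.468 × 0.396 = 0.186.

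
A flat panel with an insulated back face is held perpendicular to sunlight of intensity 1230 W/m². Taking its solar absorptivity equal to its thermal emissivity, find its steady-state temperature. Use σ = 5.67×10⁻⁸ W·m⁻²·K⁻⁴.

Absorbed flux αS = emitted flux εσT⁴ (one radiating face); with α = ε, T = (S/σ)^(1/4).
T = (1230 / 5.67×10⁻⁸)^(1/4) = (2.17×10^10)^(1/4).
T = 384 K.

T ≈ 384 K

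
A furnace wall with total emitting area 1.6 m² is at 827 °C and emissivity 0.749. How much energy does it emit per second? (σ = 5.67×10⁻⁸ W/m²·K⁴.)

P ≈ 99500 W

827 °C = 1100 K.
P = εσAT⁴ = 0.749 × 5.67×10⁻⁸ × 1.60 × (1100)⁴ = 0.749 × 5.67×10⁻⁸ × 1.60 × 1.46×10^12.
P = 99500 W.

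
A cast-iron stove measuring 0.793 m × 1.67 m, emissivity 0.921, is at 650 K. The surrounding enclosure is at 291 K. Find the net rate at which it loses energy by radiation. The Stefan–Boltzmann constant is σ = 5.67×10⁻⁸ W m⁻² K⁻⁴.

A = 0.793 × 1.67 = 1.32 m².
Q = εσA(T⁴ − T_s⁴). T⁴ − T_s⁴ = (650)⁴ − (291)⁴ = 1.79×10^11 − 7.17×10^9 = 1.71×10^11 K⁴.
Q = 0.921 × 5.67×10⁻⁸ × 1.32 × 1.71×10^11 = 11800 W.

Q ≈ 11800 W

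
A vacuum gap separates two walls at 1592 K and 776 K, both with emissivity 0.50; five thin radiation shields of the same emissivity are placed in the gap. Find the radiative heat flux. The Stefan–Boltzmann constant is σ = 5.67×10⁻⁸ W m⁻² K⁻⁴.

q ≈ 19100 W/m²

Each of the 6 gaps contributes resistance (2/ε − 1) = 2/0.50 − 1 = 3.000; total = 18.00.
q = σ(T₁⁴ − T₂⁴) / 18.00 = 5.67×10⁻⁸ × 6.06×10^12 / 18.00 = 19100 W/m².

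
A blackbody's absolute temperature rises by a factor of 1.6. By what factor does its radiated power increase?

factor ≈ 6.55

P ∝ T⁴, so the power scales as (1.6)⁴ = 6.55.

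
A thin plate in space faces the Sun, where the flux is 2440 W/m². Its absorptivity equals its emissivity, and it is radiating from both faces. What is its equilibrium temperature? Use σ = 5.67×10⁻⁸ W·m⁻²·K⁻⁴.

T ≈ 383 K

Absorbed flux αS = emitted flux 2εσT⁴ per unit area; with α = ε this gives T = (S/2σ)^(1/4).
T = (2440 / (2 × 5.67×10⁻⁸))^(1/4) = (2.15×10^10)^(1/4).
T = 383 K.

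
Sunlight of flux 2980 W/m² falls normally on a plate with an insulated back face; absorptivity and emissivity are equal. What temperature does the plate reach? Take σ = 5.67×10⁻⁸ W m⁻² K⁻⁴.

Absorbed flux αS = emitted flux εσT⁴ (one radiating face); with α = ε, T = (S/σ)^(1/4).
T = (2980 / 5.67×10⁻⁸)^(1/4) = (5.26×10^10)^(1/4).
T = 479 K.

T ≈ 479 K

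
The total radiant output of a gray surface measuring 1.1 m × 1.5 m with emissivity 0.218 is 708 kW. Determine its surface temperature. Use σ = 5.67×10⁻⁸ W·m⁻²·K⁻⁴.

A = 1.1 × 1.5 = 1.65 m².
From P = εσAT⁴, T = (P / εσA)^(1/4) = (7.08×10^5 / (0.218 × 5.67×10⁻⁸ × 1.65))^(1/4).
T = (3.47×10^13)^(1/4) = 2430 K.

T ≈ 2430 K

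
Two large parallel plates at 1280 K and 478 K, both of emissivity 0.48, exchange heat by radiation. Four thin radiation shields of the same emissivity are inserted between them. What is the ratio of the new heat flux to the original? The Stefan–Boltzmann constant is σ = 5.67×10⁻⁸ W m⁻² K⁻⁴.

With N identical shields there are N+1 = 5 gaps in series, each with the same radiative resistance, so the flux falls to 1/(N+1) of its unshielded value.

ratio ≈ 0.200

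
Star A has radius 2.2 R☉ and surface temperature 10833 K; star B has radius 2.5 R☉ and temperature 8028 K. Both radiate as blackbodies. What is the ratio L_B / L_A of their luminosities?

L_B/L_A ≈ 0.389

L = 4πR²σT⁴ ∝ R²T⁴, so L_B/L_A = (2.5/2.2)² × (8028/10833)⁴ = 1.29 × 0.302 = 0.389.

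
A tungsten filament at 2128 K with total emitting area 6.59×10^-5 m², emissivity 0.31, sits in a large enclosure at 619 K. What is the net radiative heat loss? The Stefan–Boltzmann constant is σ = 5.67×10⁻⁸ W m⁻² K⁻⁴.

Q ≈ 23.6 W

Q = εσA(T⁴ − T_s⁴). T⁴ − T_s⁴ = (2128)⁴ − (619)⁴ = 2.05×10^13 − 1.47×10^11 = 2.04×10^13 K⁴.
Q = 0.31 × 5.67×10⁻⁸ × 6.59×10^-5 × 2.04×10^13 = 23.6 W.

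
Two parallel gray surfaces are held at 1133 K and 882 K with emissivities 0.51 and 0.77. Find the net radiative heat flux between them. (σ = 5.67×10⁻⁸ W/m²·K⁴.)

q ≈ 26200 W/m²

For two large parallel gray plates, q = σ(T₁⁴ − T₂⁴) / (1/ε₁ + 1/ε₂ − 1).
1/ε₁ + 1/ε₂ − 1 = 1/0.51 + 1/0.77 − 1 = 2.259.
T₁⁴ − T₂⁴ = 1.65×10^12 − 6.05×10^11 = 1.04×10^12 K⁴.
q = 5.67×10⁻⁸ × 1.04×10^12 / 2.259 = 26200 W/m².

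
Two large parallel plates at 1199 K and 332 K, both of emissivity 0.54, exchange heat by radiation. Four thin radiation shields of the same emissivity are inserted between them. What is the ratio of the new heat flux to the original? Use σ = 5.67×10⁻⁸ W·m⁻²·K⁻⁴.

ratio ≈ 0.200

With N identical shields there are N+1 = 5 gaps in series, each with the same radiative resistance, so the flux falls to 1/(N+1) of its unshielded value.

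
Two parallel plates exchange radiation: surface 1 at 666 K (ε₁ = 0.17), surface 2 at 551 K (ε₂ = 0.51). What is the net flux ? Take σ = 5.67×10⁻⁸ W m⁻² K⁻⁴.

For two large parallel gray plates, q = σ(T₁⁴ − T₂⁴) / (1/ε₁ + 1/ε₂ − 1).
1/ε₁ + 1/ε₂ − 1 = 1/0.17 + 1/0.51 − 1 = 6.843.
T₁⁴ − T₂⁴ = 1.97×10^11 − 9.22×10^10 = 1.05×10^11 K⁴.
q = 5.67×10⁻⁸ × 1.05×10^11 / 6.843 = 866 W/m².

q ≈ 866 W/m²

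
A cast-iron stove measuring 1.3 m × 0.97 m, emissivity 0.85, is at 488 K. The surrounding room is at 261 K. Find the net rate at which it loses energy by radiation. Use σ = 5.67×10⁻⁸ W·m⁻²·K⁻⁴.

Q ≈ 3160 W

A = 1.3 × 0.97 = 1.26 m².
Q = εσA(T⁴ − T_s⁴). T⁴ − T_s⁴ = (488)⁴ − (261)⁴ = 5.67×10^10 − 4.64×10^9 = 5.21×10^10 K⁴.
Q = 0.85 × 5.67×10⁻⁸ × 1.26 × 5.21×10^10 = 3160 W.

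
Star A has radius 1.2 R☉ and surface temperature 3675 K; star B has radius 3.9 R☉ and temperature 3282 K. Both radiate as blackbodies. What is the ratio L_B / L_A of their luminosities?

L_B/L_A ≈ 6.72

L = 4πR²σT⁴ ∝ R²T⁴, so L_B/L_A = (3.9/1.2)² × (3282/3675)⁴ = 10.6 × 0.636 = 6.72.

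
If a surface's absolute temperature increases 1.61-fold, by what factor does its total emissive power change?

factor ≈ 6.72

P ∝ T⁴, so the power scales as (1.61)⁴ = 6.72.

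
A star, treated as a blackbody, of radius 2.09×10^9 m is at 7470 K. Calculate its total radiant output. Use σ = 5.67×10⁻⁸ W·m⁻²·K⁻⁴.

A = 4πr² = 4π × (2.09×10^9)² = 5.49×10^19 m².
P = σAT⁴ = 5.67×10⁻⁸ × 5.49×10^19 × (7470)⁴ = 5.67×10⁻⁸ × 5.49×10^19 × 3.11×10^15.
P = 9.69×10^27 W.

P ≈ 9.69×10^27 W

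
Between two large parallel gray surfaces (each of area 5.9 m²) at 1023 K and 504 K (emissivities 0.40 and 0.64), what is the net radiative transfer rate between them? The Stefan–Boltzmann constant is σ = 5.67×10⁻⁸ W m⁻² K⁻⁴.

Q ≈ 1.13×10^5 W

For two large parallel gray plates, q = σ(T₁⁴ − T₂⁴) / (1/ε₁ + 1/ε₂ − 1).
1/ε₁ + 1/ε₂ − 1 = 1/0.40 + 1/0.64 − 1 = 3.062.
T₁⁴ − T₂⁴ = 1.10×10^12 − 6.45×10^10 = 1.03×10^12 K⁴.
q = 5.67×10⁻⁸ × 1.03×10^12 / 3.062 = 19100 W/m².
Q = q·A = 19100 × 5.9 = 1.13×10^5 W.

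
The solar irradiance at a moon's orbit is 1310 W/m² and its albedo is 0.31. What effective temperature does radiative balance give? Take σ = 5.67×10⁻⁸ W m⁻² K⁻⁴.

T ≈ 251 K

Power absorbed = (1−a)S·πR²; power emitted = 4πR²σT⁴. Equating and cancelling πR²:
T = ((1−a)S / 4σ)^(1/4) = (904 / (4 × 5.67×10⁻⁸))^(1/4) = (3.99×10^9)^(1/4).
T = 251 K.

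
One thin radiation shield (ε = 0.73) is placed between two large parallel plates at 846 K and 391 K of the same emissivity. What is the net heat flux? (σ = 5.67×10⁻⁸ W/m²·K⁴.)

Each of the 2 gaps contributes resistance (2/ε − 1) = 2/0.73 − 1 = 1.740; total = 3.479.
q = σ(T₁⁴ − T₂⁴) / 3.479 = 5.67×10⁻⁸ × 4.89×10^11 / 3.479 = 7970 W/m².

q ≈ 7970 W/m²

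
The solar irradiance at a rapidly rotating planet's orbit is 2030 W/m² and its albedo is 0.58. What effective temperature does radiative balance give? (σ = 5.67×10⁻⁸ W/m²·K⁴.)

T ≈ 248 K

Power absorbed = (1−a)S·πR²; power emitted = 4πR²σT⁴. Equating and cancelling πR²:
T = ((1−a)S / 4σ)^(1/4) = (853 / (4 × 5.67×10⁻⁸))^(1/4) = (3.76×10^9)^(1/4).
T = 248 K.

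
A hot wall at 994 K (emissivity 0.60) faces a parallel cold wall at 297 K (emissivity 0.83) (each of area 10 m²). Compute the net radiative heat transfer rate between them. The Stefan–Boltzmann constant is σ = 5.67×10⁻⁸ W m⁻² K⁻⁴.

Q ≈ 2.93×10^5 W

For two large parallel gray plates, q = σ(T₁⁴ − T₂⁴) / (1/ε₁ + 1/ε₂ − 1).
1/ε₁ + 1/ε₂ − 1 = 1/0.60 + 1/0.83 − 1 = 1.871.
T₁⁴ − T₂⁴ = 9.76×10^11 − 7.78×10^9 = 9.68×10^11 K⁴.
q = 5.67×10⁻⁸ × 9.68×10^11 / 1.871 = 29300 W/m².
Q = q·A = 29300 × 10 = 2.93×10^5 W.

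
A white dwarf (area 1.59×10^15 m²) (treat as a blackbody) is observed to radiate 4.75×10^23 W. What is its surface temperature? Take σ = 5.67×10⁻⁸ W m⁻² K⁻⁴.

From P = σAT⁴, T = (P / σA)^(1/4) = (4.75×10^23 / (5.67×10⁻⁸ × 1.59×10^15))^(1/4).
T = (5.27×10^15)^(1/4) = 8520 K.

T ≈ 8520 K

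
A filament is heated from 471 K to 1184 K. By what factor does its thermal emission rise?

P ∝ T⁴, so the ratio is (1184/471)⁴ = (2.514)⁴ = 39.9.

ratio ≈ 39.9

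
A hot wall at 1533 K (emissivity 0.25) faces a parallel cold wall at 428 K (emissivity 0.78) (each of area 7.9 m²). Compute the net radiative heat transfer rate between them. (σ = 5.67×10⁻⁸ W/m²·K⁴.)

For two large parallel gray plates, q = σ(T₁⁴ − T₂⁴) / (1/ε₁ + 1/ε₂ − 1).
1/ε₁ + 1/ε₂ − 1 = 1/0.25 + 1/0.78 − 1 = 4.282.
T₁⁴ − T₂⁴ = 5.52×10^12 − 3.36×10^10 = 5.49×10^12 K⁴.
q = 5.67×10⁻⁸ × 5.49×10^12 / 4.282 = 72700 W/m².
Q = q·A = 72700 × 7.9 = 5.74×10^5 W.

Q ≈ 5.74×10^5 W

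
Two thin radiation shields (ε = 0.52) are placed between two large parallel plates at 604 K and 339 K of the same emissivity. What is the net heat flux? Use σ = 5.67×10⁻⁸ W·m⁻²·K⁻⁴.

Each of the 3 gaps contributes resistance (2/ε − 1) = 2/0.52 − 1 = 2.846; total = 8.538.
q = σ(T₁⁴ − T₂⁴) / 8.538 = 5.67×10⁻⁸ × 1.20×10^11 / 8.538 = 796 W/m².

q ≈ 796 W/m²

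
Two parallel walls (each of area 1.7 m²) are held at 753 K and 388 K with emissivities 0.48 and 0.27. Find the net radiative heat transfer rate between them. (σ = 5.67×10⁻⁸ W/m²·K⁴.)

For two large parallel gray plates, q = σ(T₁⁴ − T₂⁴) / (1/ε₁ + 1/ε₂ − 1).
1/ε₁ + 1/ε₂ − 1 = 1/0.48 + 1/0.27 − 1 = 4.787.
T₁⁴ − T₂⁴ = 3.21×10^11 − 2.27×10^10 = 2.99×10^11 K⁴.
q = 5.67×10⁻⁸ × 2.99×10^11 / 4.787 = 3540 W/m².
Q = q·A = 3540 × 1.7 = 6020 W.

Q ≈ 6020 W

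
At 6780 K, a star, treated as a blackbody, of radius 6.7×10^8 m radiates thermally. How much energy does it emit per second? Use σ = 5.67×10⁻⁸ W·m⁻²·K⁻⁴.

A = 4πr² = 4π × (6.7×10^8)² = 5.64×10^18 m².
P = σAT⁴ = 5.67×10⁻⁸ × 5.64×10^18 × (6780)⁴ = 5.67×10⁻⁸ × 5.64×10^18 × 2.11×10^15.
P = 6.76×10^26 W.

P ≈ 6.76×10^26 W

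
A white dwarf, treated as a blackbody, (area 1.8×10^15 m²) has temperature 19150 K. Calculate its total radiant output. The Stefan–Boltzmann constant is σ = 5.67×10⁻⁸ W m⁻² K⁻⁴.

P ≈ 1.37×10^25 W

P = σAT⁴ = 5.67×10⁻⁸ × 1.80×10^15 × (19150)⁴ = 5.67×10⁻⁸ × 1.80×10^15 × 1.34×10^17.
P = 1.37×10^25 W.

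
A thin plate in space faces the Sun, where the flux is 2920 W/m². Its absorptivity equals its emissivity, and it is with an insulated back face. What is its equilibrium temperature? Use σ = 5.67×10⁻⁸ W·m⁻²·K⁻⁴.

T ≈ 476 K

Absorbed flux αS = emitted flux εσT⁴ (one radiating face); with α = ε, T = (S/σ)^(1/4).
T = (2920 / 5.67×10⁻⁸)^(1/4) = (5.15×10^10)^(1/4).
T = 476 K.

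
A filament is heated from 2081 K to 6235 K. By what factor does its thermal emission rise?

P ∝ T⁴, so the ratio is (6235/2081)⁴ = (2.996)⁴ = 80.6.

ratio ≈ 80.6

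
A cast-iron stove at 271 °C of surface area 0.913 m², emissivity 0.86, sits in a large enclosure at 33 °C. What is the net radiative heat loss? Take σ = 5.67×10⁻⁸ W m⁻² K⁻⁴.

Convert: 271 °C = 544 K; 33 °C = 306 K.
Q = εσA(T⁴ − T_s⁴). T⁴ − T_s⁴ = (544)⁴ − (306)⁴ = 8.76×10^10 − 8.77×10^9 = 7.88×10^10 K⁴.
Q = 0.86 × 5.67×10⁻⁸ × 0.913 × 7.88×10^10 = 3510 W.

Q ≈ 3510 W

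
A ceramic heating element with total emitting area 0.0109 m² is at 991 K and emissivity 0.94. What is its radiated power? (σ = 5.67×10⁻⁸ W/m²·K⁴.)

Stefan–Boltzmann: P = εσAT⁴ = 0.94 × 5.67×10⁻⁸ × 0.0109 × (991)⁴ = 0.94 × 5.67×10⁻⁸ × 0.0109 × 9.64×10^11.
P = 560 W.

P ≈ 560 W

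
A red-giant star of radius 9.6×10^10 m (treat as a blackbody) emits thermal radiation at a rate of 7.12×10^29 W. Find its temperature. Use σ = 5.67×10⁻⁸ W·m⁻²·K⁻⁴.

T ≈ 3230 K

A = 4πr² = 4π × (9.6×10^10)² = 1.16×10^23 m².
From P = σAT⁴, T = (P / σA)^(1/4) = (7.12×10^29 / (5.67×10⁻⁸ × 1.16×10^23))^(1/4).
T = (1.08×10^14)^(1/4) = 3230 K.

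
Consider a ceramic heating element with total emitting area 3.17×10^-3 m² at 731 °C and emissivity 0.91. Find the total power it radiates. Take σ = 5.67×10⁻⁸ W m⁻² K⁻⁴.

731 °C = 1004 K.
Stefan–Boltzmann: P = εσAT⁴ = 0.91 × 5.67×10⁻⁸ × 3.17×10^-3 × (1004)⁴ = 0.91 × 5.67×10⁻⁸ × 3.17×10^-3 × 1.02×10^12.
P = 166 W.

P ≈ 166 W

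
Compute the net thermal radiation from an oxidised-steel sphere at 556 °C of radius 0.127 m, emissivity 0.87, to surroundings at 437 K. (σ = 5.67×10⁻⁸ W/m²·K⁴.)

A = 4πr² = 4π × (0.127)² = 0.203 m².
Convert: 556 °C = 829 K.
Q = εσA(T⁴ − T_s⁴). T⁴ − T_s⁴ = (829)⁴ − (437)⁴ = 4.72×10^11 − 3.65×10^10 = 4.36×10^11 K⁴.
Q = 0.87 × 5.67×10⁻⁸ × 0.203 × 4.36×10^11 = 4360 W.

Q ≈ 4360 W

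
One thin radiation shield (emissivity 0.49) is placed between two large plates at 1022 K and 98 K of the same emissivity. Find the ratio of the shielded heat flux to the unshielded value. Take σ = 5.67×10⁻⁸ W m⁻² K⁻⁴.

ratio ≈ 0.500

With N identical shields there are N+1 = 2 gaps in series, each with the same radiative resistance, so the flux falls to 1/(N+1) of its unshielded value.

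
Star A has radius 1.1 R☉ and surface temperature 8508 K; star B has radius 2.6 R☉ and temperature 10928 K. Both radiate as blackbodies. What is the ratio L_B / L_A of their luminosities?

L_B/L_A ≈ 15.2

L = 4πR²σT⁴ ∝ R²T⁴, so L_B/L_A = (2.6/1.1)² × (10928/8508)⁴ = 5.59 × 2.72 = 15.2.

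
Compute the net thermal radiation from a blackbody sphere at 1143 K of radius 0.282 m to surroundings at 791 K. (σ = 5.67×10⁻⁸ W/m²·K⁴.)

Q ≈ 74500 W

A = 4πr² = 4π × (0.282)² = 0.999 m².
Q = σA(T⁴ − T_s⁴). T⁴ − T_s⁴ = (1143)⁴ − (791)⁴ = 1.71×10^12 − 3.91×10^11 = 1.32×10^12 K⁴.
Q = 5.67×10⁻⁸ × 0.999 × 1.32×10^12 = 74500 W.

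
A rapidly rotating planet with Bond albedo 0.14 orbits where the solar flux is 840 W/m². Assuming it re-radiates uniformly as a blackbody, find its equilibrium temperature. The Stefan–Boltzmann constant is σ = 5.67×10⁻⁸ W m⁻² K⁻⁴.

T ≈ 238 K

Power absorbed = (1−a)S·πR²; power emitted = 4πR²σT⁴. Equating and cancelling πR²:
T = ((1−a)S / 4σ)^(1/4) = (722 / (4 × 5.67×10⁻⁸))^(1/4) = (3.19×10^9)^(1/4).
T = 238 K.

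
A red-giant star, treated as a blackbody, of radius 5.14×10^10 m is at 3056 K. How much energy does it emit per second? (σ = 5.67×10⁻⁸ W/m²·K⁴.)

P ≈ 1.64×10^29 W

A = 4πr² = 4π × (5.14×10^10)² = 3.32×10^22 m².
P = σAT⁴ = 5.67×10⁻⁸ × 3.32×10^22 × (3056)⁴ = 5.67×10⁻⁸ × 3.32×10^22 × 8.72×10^13.
P = 1.64×10^29 W.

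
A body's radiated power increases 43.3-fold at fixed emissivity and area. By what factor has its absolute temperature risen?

factor ≈ 2.57

P ∝ T⁴ ⇒ T ∝ P^(1/4), so T scales by (43.3)^(1/4) = 2.57.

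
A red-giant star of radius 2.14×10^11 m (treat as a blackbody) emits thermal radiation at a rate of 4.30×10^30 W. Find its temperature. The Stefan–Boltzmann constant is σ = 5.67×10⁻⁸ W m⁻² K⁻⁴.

T ≈ 3390 K

A = 4πr² = 4π × (2.14×10^11)² = 5.75×10^23 m².
From P = σAT⁴, T = (P / σA)^(1/4) = (4.30×10^30 / (5.67×10⁻⁸ × 5.75×10^23))^(1/4).
T = (1.32×10^14)^(1/4) = 3390 K.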